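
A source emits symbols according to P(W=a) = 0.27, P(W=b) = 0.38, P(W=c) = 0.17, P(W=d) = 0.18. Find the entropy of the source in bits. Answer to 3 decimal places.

H(W) = −Σ p·log₂ p.
  −(0.27)·log₂(0.27) = 0.5100
  −(0.38)·log₂(0.38) = 0.5305
  −(0.17)·log₂(0.17) = 0.4346
  −(0.18)·log₂(0.18) = 0.4453
Sum: 0.5100 + 0.5305 + 0.4346 + 0.4453 = 1.920 bits.

1.920 bits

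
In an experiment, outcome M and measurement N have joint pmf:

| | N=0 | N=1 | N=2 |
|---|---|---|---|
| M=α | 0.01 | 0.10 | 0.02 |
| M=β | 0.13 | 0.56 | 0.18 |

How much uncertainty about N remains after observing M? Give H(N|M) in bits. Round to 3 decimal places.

Marginals: p(M) = (0.1300, 0.8700), p(N) = (0.1400, 0.6600, 0.2000).
H(N|M) = Σ p(M) · H(N|M=·).
  M=α: p=0.1300, H(N|M=α) = 0.9913
  M=β: p=0.8700, H(N|M=β) = 1.2892
Weighted sum = 1.250 bits.

1.250 bits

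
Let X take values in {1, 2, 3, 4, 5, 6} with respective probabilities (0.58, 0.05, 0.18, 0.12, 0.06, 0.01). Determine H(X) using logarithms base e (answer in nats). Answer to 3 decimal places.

H(X) = −Σ p·ln p.
  −(0.58)·ln(0.58) = 0.3159
  −(0.05)·ln(0.05) = 0.1498
  −(0.18)·ln(0.18) = 0.3087
  −(0.12)·ln(0.12) = 0.2544
  −(0.06)·ln(0.06) = 0.1688
  −(0.01)·ln(0.01) = 0.0461
Sum: 0.3159 + 0.1498 + 0.3087 + 0.2544 + 0.1688 + 0.0461 = 1.244 nats.

1.244 nats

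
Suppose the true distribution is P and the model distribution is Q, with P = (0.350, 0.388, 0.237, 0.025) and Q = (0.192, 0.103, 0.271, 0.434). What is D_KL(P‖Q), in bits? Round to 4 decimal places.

0.8968 bits

D(P‖Q) = Σ p·log₂(p/q).
  0.350·log₂(0.350/0.192) = 0.30319
  0.388·log₂(0.388/0.103) = 0.74240
  0.237·log₂(0.237/0.271) = -0.04584
  0.025·log₂(0.025/0.434) = -0.10294
D(P‖Q) = 0.8968 bits.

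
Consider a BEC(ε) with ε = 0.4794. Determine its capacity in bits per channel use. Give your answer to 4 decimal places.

Binary erasure channel: capacity C = 1 − ε.
C = 1 − 0.4794 = 0.5206 bits per channel use.

0.5206 bits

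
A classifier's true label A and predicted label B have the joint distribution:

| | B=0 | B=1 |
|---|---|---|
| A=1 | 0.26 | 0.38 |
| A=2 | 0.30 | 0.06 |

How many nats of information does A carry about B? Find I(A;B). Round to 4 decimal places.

Marginals: p(A) = (0.6400, 0.3600), p(B) = (0.5600, 0.4400).
I(A;B) = Σ p(x,y)·ln[p(x,y)/(p(x)p(y))].
  (1,0): 0.26·ln(0.7254) = -0.08345
  (1,1): 0.38·ln(1.3494) = 0.11388
  (2,0): 0.30·ln(1.4881) = 0.11925
  (2,1): 0.06·ln(0.3788) = -0.05825
Sum = 0.0914 nats.

0.0914 nats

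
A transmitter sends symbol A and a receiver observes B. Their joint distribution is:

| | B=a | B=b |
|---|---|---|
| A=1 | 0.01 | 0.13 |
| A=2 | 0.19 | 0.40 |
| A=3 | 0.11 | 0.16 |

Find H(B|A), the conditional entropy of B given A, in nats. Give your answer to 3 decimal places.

Chain rule: H(B|A) = H(A,B) − H(A).
Marginals: p(A) = (0.1400, 0.5900, 0.2700), p(B) = (0.3100, 0.6900).
H(A,B) = 1.5293 nats; H(A) = 0.9401 nats.
H(B|A) = 1.5293 − 0.9401 = 0.589 nats.

0.589 nats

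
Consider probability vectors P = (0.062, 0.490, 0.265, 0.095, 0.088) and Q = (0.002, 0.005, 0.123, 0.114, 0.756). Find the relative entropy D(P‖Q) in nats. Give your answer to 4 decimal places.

D(P‖Q) = Σ p·ln(p/q).
  0.062·ln(0.062/0.002) = 0.21291
  0.490·ln(0.490/0.005) = 2.24663
  0.265·ln(0.265/0.123) = 0.20340
  0.095·ln(0.095/0.114) = -0.01732
  0.088·ln(0.088/0.756) = -0.18926
D(P‖Q) = 2.4564 nats.

2.4564 nats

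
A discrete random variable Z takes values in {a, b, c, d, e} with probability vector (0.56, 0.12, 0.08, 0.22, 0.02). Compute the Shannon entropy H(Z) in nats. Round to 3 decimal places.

1.193 nats

H(Z) = −Σ p·ln p.
  −(0.56)·ln(0.56) = 0.3247
  −(0.12)·ln(0.12) = 0.2544
  −(0.08)·ln(0.08) = 0.2021
  −(0.22)·ln(0.22) = 0.3331
  −(0.02)·ln(0.02) = 0.0782
Sum: 0.3247 + 0.2544 + 0.2021 + 0.3331 + 0.0782 = 1.193 nats.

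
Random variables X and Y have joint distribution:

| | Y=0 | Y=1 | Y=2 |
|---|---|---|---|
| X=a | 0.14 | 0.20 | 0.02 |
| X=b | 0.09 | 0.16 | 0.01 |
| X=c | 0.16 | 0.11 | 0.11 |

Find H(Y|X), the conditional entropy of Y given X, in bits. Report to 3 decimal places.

Chain rule: H(Y|X) = H(X,Y) − H(X).
Marginals: p(X) = (0.3600, 0.2600, 0.3800), p(Y) = (0.3900, 0.4700, 0.1400).
H(X,Y) = 2.9001 bits; H(X) = 1.5664 bits.
H(Y|X) = 2.9001 − 1.5664 = 1.334 bits.

1.334 bits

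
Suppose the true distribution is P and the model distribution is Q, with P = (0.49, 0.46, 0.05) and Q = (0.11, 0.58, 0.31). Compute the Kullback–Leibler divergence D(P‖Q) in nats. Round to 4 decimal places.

0.5342 nats

D(P‖Q) = Σ p·ln(p/q).
  0.49·ln(0.49/0.11) = 0.73202
  0.46·ln(0.46/0.58) = -0.10663
  0.05·ln(0.05/0.31) = -0.09123
D(P‖Q) = 0.5342 nats.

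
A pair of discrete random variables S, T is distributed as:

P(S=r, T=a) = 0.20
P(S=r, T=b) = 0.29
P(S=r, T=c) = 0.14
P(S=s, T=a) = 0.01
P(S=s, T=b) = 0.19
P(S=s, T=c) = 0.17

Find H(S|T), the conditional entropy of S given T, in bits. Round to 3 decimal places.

0.831 bits

Marginals: p(S) = (0.6300, 0.3700), p(T) = (0.2100, 0.4800, 0.3100).
H(S|T) = Σ p(T) · H(S|T=·).
  T=a: p=0.2100, H(S|T=a) = 0.2762
  T=b: p=0.4800, H(S|T=b) = 0.9685
  T=c: p=0.3100, H(S|T=c) = 0.9932
Weighted sum = 0.831 bits.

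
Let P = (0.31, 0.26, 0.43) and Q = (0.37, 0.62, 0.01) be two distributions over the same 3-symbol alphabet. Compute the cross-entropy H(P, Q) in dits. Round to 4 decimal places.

H(P,Q) = −Σ p·log₁₀ q.
  −0.31·log₁₀(0.37) = 0.13386
  −0.26·log₁₀(0.62) = 0.05398
  −0.43·log₁₀(0.01) = 0.86000
H(P,Q) = 1.0478 dits.

1.0478 dits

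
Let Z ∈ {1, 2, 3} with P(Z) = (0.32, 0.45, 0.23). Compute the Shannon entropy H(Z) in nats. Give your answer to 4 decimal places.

1.0620 nats

H(Z) = −Σ p·ln p.
  −(0.32)·ln(0.32) = 0.36462
  −(0.45)·ln(0.45) = 0.35933
  −(0.23)·ln(0.23) = 0.33803
Sum: 0.36462 + 0.35933 + 0.33803 = 1.0620 nats.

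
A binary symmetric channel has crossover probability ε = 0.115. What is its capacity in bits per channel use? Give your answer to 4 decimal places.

Binary symmetric channel: C = 1 − h₂(ε) where h₂ is the binary entropy function.
h₂(0.115) = −0.115·log₂0.115 − 0.885·log₂0.885 = 0.5148.
C = 1 − 0.5148 = 0.4852 bits per channel use.

0.4852 bits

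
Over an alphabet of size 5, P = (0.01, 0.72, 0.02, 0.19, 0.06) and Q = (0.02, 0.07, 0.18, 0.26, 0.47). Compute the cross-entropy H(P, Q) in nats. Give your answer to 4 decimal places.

H(P,Q) = −Σ p·ln q.
  −0.01·ln(0.02) = 0.03912
  −0.72·ln(0.07) = 1.91467
  −0.02·ln(0.18) = 0.03430
  −0.19·ln(0.26) = 0.25594
  −0.06·ln(0.47) = 0.04530
H(P,Q) = 2.2893 nats.

2.2893 nats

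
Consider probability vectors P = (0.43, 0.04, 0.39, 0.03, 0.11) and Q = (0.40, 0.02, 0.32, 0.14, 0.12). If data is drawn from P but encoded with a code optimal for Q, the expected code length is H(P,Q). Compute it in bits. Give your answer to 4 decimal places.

H(P,Q) = −Σ p·log₂ q.
  −0.43·log₂(0.40) = 0.56843
  −0.04·log₂(0.02) = 0.22575
  −0.39·log₂(0.32) = 0.64110
  −0.03·log₂(0.14) = 0.08510
  −0.11·log₂(0.12) = 0.33648
H(P,Q) = 1.8569 bits.

1.8569 bits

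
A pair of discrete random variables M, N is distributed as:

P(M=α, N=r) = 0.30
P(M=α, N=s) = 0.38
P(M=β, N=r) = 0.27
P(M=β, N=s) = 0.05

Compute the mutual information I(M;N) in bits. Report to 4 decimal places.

0.1125 bits

Marginals: p(M) = (0.6800, 0.3200), p(N) = (0.5700, 0.4300).
I(M;N) = Σ p(x,y)·log₂[p(x,y)/(p(x)p(y))].
  (α,r): 0.30·log₂(0.7740) = -0.11088
  (α,s): 0.38·log₂(1.2996) = 0.14366
  (β,r): 0.27·log₂(1.4803) = 0.15278
  (β,s): 0.05·log₂(0.3634) = -0.07302
Sum = 0.1125 bits.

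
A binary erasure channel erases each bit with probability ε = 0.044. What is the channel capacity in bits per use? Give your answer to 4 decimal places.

Binary erasure channel: capacity C = 1 − ε.
C = 1 − 0.044 = 0.9560 bits per channel use.

0.9560 bits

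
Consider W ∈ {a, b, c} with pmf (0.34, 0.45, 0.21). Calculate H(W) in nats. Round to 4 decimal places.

1.0539 nats

H(W) = −Σ p·ln p.
  −(0.34)·ln(0.34) = 0.36680
  −(0.45)·ln(0.45) = 0.35933
  −(0.21)·ln(0.21) = 0.32774
Sum: 0.36680 + 0.35933 + 0.32774 = 1.0539 nats.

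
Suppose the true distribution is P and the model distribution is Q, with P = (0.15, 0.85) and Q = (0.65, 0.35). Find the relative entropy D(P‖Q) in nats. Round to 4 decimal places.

D(P‖Q) = Σ p·ln(p/q).
  0.15·ln(0.15/0.65) = -0.21995
  0.85·ln(0.85/0.35) = 0.75421
D(P‖Q) = 0.5343 nats.

0.5343 nats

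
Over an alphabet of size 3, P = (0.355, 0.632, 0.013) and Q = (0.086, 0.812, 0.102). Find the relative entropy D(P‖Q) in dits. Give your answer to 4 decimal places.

D(P‖Q) = Σ p·log₁₀(p/q).
  0.355·log₁₀(0.355/0.086) = 0.21858
  0.632·log₁₀(0.632/0.812) = -0.06879
  0.013·log₁₀(0.013/0.102) = -0.01163
D(P‖Q) = 0.1382 dits.

0.1382 dits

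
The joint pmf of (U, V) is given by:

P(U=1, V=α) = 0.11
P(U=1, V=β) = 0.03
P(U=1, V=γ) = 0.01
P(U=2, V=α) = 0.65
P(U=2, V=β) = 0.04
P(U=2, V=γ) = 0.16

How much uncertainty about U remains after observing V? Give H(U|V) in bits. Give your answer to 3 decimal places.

0.577 bits

Chain rule: H(U|V) = H(U,V) − H(V).
Marginals: p(U) = (0.1500, 0.8500), p(V) = (0.7600, 0.0700, 0.1700).
H(U,V) = 1.5812 bits; H(V) = 1.0040 bits.
H(U|V) = 1.5812 − 1.0040 = 0.577 bits.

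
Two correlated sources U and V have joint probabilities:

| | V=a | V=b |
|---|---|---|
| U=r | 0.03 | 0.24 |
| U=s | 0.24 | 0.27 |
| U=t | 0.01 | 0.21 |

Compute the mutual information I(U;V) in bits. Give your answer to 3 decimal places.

Marginals: p(U) = (0.2700, 0.5100, 0.2200), p(V) = (0.2800, 0.7200).
I(U;V) = Σ p(x,y)·log₂[p(x,y)/(p(x)p(y))].
  (r,a): 0.03·log₂(0.3968) = -0.0400
  (r,b): 0.24·log₂(1.2346) = 0.0730
  (s,a): 0.24·log₂(1.6807) = 0.1798
  (s,b): 0.27·log₂(0.7353) = -0.1198
  (t,a): 0.01·log₂(0.1623) = -0.0262
  (t,b): 0.21·log₂(1.3258) = 0.0854
Sum = 0.152 bits.

0.152 bits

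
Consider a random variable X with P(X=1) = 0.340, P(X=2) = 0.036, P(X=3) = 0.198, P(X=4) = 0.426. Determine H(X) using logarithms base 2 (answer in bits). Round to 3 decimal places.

H(X) = −Σ p·log₂ p.
  −(0.340)·log₂(0.340) = 0.5292
  −(0.036)·log₂(0.036) = 0.1727
  −(0.198)·log₂(0.198) = 0.4626
  −(0.426)·log₂(0.426) = 0.5244
Sum: 0.5292 + 0.1727 + 0.4626 + 0.5244 = 1.689 bits.

1.689 bits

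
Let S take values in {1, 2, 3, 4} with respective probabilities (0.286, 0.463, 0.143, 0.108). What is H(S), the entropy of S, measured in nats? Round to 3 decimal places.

H(S) = −Σ p·ln p.
  −(0.286)·ln(0.286) = 0.3580
  −(0.463)·ln(0.463) = 0.3565
  −(0.143)·ln(0.143) = 0.2781
  −(0.108)·ln(0.108) = 0.2404
Sum: 0.3580 + 0.3565 + 0.2781 + 0.2404 = 1.233 nats.

1.233 nats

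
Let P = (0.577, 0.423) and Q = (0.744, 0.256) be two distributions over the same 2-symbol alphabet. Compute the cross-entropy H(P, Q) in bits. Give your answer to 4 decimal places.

1.0777 bits

H(P,Q) = −Σ p·log₂ q.
  −0.577·log₂(0.744) = 0.24616
  −0.423·log₂(0.256) = 0.83153
H(P,Q) = 1.0777 bits.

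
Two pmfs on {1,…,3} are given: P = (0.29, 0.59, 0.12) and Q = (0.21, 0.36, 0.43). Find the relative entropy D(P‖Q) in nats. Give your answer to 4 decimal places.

D(P‖Q) = Σ p·ln(p/q).
  0.29·ln(0.29/0.21) = 0.09360
  0.59·ln(0.59/0.36) = 0.29147
  0.12·ln(0.12/0.43) = -0.15316
D(P‖Q) = 0.2319 nats.

0.2319 nats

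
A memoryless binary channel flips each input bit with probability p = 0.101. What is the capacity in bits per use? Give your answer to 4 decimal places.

0.5278 bits

Binary symmetric channel: C = 1 − h₂(ε) where h₂ is the binary entropy function.
h₂(0.101) = −0.101·log₂0.101 − 0.899·log₂0.899 = 0.4722.
C = 1 − 0.4722 = 0.5278 bits per channel use.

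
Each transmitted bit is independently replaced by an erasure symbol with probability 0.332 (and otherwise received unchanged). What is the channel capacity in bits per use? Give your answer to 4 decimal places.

Binary erasure channel: capacity C = 1 − ε.
C = 1 − 0.332 = 0.6680 bits per channel use.

0.6680 bits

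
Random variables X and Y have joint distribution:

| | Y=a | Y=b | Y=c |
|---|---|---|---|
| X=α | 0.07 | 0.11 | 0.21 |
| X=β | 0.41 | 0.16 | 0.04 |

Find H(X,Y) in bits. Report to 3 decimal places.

2.228 bits

H(X,Y) = −Σ p(x,y)·log₂ p(x,y) over all 6 cells.
  cell (α,a): −0.07·log₂0.07 = 0.2686
  cell (α,b): −0.11·log₂0.11 = 0.3503
  cell (α,c): −0.21·log₂0.21 = 0.4728
  cell (β,a): −0.41·log₂0.41 = 0.5274
  cell (β,b): −0.16·log₂0.16 = 0.4230
  cell (β,c): −0.04·log₂0.04 = 0.1858
Sum = 2.228 bits.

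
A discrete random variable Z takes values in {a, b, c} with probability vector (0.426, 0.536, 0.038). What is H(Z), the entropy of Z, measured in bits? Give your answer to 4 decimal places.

1.1860 bits

H(Z) = −Σ p·log₂ p.
  −(0.426)·log₂(0.426) = 0.52444
  −(0.536)·log₂(0.536) = 0.48224
  −(0.038)·log₂(0.038) = 0.17928
Sum: 0.52444 + 0.48224 + 0.17928 = 1.1860 bits.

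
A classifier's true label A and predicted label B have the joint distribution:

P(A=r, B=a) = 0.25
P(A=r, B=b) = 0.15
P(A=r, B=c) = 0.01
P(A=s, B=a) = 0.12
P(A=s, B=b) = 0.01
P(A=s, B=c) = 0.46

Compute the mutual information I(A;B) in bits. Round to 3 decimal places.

0.516 bits

Marginals: p(A) = (0.4100, 0.5900), p(B) = (0.3700, 0.1600, 0.4700).
I(A;B) = Σ p(x,y)·log₂[p(x,y)/(p(x)p(y))].
  (r,a): 0.25·log₂(1.6480) = 0.1802
  (r,b): 0.15·log₂(2.2866) = 0.1790
  (r,c): 0.01·log₂(0.0519) = -0.0427
  (s,a): 0.12·log₂(0.5497) = -0.1036
  (s,b): 0.01·log₂(0.1059) = -0.0324
  (s,c): 0.46·log₂(1.6589) = 0.3359
Sum = 0.516 bits.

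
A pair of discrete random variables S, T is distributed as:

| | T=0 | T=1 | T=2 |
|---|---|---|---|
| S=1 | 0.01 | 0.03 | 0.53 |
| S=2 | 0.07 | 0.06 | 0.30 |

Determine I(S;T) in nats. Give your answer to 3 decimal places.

0.053 nats

Marginals: p(S) = (0.5700, 0.4300), p(T) = (0.0800, 0.0900, 0.8300).
I(S;T) = H(S) + H(T) − H(S,T).
H(S) = 0.6833, H(T) = 0.5734, H(S,T) = 1.2039.
I(S;T) = 0.6833 + 0.5734 − 1.2039 = 0.053 nats.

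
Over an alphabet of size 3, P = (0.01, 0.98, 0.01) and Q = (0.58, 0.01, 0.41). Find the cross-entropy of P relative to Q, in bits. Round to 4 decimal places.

6.5317 bits

H(P,Q) = −Σ p·log₂ q.
  −0.01·log₂(0.58) = 0.00786
  −0.98·log₂(0.01) = 6.51098
  −0.01·log₂(0.41) = 0.01286
H(P,Q) = 6.5317 bits.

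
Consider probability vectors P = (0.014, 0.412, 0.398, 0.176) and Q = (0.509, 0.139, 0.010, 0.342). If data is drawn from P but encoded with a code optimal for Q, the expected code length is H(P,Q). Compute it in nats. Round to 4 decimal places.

H(P,Q) = −Σ p·ln q.
  −0.014·ln(0.509) = 0.00945
  −0.412·ln(0.139) = 0.81299
  −0.398·ln(0.010) = 1.83286
  −0.176·ln(0.342) = 0.18884
H(P,Q) = 2.8441 nats.

2.8441 nats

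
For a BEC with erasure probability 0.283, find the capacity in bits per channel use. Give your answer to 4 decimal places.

0.7170 bits

Binary erasure channel: capacity C = 1 − ε.
C = 1 − 0.283 = 0.7170 bits per channel use.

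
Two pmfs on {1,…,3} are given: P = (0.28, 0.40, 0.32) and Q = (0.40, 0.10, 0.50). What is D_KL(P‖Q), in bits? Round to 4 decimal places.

0.4499 bits

D(P‖Q) = Σ p·log₂(p/q).
  0.28·log₂(0.28/0.40) = -0.14408
  0.40·log₂(0.40/0.10) = 0.80000
  0.32·log₂(0.32/0.50) = -0.20603
D(P‖Q) = 0.4499 bits.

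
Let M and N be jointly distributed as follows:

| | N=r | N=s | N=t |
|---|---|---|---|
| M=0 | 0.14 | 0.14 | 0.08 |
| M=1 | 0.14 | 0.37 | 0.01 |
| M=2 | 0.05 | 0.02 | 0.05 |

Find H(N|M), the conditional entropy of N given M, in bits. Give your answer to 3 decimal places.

Marginals: p(M) = (0.3600, 0.5200, 0.1200), p(N) = (0.3300, 0.5300, 0.1400).
H(N|M) = Σ p(M) · H(N|M=·).
  M=0: p=0.3600, H(N|M=0) = 1.5420
  M=1: p=0.5200, H(N|M=1) = 0.9687
  M=2: p=0.1200, H(N|M=2) = 1.4834
Weighted sum = 1.237 bits.

1.237 bits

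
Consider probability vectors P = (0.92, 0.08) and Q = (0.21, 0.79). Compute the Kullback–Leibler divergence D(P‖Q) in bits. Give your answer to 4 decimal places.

1.6964 bits

D(P‖Q) = Σ p·log₂(p/q).
  0.92·log₂(0.92/0.21) = 1.96074
  0.08·log₂(0.08/0.79) = -0.26430
D(P‖Q) = 1.6964 bits.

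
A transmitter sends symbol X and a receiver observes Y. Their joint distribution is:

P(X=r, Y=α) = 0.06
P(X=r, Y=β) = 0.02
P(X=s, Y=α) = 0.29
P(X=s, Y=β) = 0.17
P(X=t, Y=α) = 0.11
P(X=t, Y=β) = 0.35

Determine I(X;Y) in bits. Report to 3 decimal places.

0.128 bits

Marginals: p(X) = (0.0800, 0.4600, 0.4600), p(Y) = (0.4600, 0.5400).
I(X;Y) = Σ p(x,y)·log₂[p(x,y)/(p(x)p(y))].
  (r,α): 0.06·log₂(1.6304) = 0.0423
  (r,β): 0.02·log₂(0.4630) = -0.0222
  (s,α): 0.29·log₂(1.3705) = 0.1319
  (s,β): 0.17·log₂(0.6844) = -0.0930
  (t,α): 0.11·log₂(0.5198) = -0.1038
  (t,β): 0.35·log₂(1.4090) = 0.1731
Sum = 0.128 bits.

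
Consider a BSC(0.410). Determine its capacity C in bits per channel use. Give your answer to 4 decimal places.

0.0235 bits

Binary symmetric channel: C = 1 − h₂(ε) where h₂ is the binary entropy function.
h₂(0.410) = −0.410·log₂0.410 − 0.590·log₂0.590 = 0.9765.
C = 1 − 0.9765 = 0.0235 bits per channel use.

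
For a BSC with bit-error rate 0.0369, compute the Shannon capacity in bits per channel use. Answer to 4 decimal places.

Binary symmetric channel: C = 1 − h₂(ε) where h₂ is the binary entropy function.
h₂(0.0369) = −0.0369·log₂0.0369 − 0.9631·log₂0.9631 = 0.2279.
C = 1 − 0.2279 = 0.7721 bits per channel use.

0.7721 bits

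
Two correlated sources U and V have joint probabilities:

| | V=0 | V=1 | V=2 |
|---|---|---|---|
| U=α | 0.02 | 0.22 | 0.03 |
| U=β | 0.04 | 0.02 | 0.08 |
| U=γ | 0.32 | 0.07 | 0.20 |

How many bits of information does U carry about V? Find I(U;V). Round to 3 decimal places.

0.340 bits

Marginals: p(U) = (0.2700, 0.1400, 0.5900), p(V) = (0.3800, 0.3100, 0.3100).
I(U;V) = Σ p(x,y)·log₂[p(x,y)/(p(x)p(y))].
  (α,0): 0.02·log₂(0.1949) = -0.0472
  (α,1): 0.22·log₂(2.6284) = 0.3067
  (α,2): 0.03·log₂(0.3584) = -0.0444
  (β,0): 0.04·log₂(0.7519) = -0.0165
  (β,1): 0.02·log₂(0.4608) = -0.0224
  (β,2): 0.08·log₂(1.8433) = 0.0706
  (γ,0): 0.32·log₂(1.4273) = 0.1643
  (γ,1): 0.07·log₂(0.3827) = -0.0970
  (γ,2): 0.20·log₂(1.0935) = 0.0258
Sum = 0.340 bits.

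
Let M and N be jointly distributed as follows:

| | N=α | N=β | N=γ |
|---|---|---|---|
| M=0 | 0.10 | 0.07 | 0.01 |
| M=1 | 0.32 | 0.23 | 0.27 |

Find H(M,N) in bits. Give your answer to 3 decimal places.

H(M,N) = −Σ p(x,y)·log₂ p(x,y) over all 6 cells.
  cell (0,α): −0.10·log₂0.10 = 0.3322
  cell (0,β): −0.07·log₂0.07 = 0.2686
  cell (0,γ): −0.01·log₂0.01 = 0.0664
  cell (1,α): −0.32·log₂0.32 = 0.5260
  cell (1,β): −0.23·log₂0.23 = 0.4877
  cell (1,γ): −0.27·log₂0.27 = 0.5100
Sum = 2.191 bits.

2.191 bits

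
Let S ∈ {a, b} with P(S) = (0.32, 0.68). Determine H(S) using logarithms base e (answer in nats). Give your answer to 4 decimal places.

0.6269 nats

H(S) = −Σ p·ln p.
  −(0.32)·ln(0.32) = 0.36462
  −(0.68)·ln(0.68) = 0.26225
Sum: 0.36462 + 0.26225 = 0.6269 nats.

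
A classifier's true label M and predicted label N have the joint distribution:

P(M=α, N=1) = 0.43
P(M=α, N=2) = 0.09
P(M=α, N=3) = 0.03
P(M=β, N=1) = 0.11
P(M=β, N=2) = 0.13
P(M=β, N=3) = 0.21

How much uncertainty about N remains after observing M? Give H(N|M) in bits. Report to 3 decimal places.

Chain rule: H(N|M) = H(M,N) − H(M).
Marginals: p(M) = (0.5500, 0.4500), p(N) = (0.5400, 0.2200, 0.2400).
H(M,N) = 2.1937 bits; H(M) = 0.9928 bits.
H(N|M) = 2.1937 − 0.9928 = 1.201 bits.

1.201 bits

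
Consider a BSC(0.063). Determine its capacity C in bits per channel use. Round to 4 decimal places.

0.6608 bits

Binary symmetric channel: C = 1 − h₂(ε) where h₂ is the binary entropy function.
h₂(0.063) = −0.063·log₂0.063 − 0.937·log₂0.937 = 0.3392.
C = 1 − 0.3392 = 0.6608 bits per channel use.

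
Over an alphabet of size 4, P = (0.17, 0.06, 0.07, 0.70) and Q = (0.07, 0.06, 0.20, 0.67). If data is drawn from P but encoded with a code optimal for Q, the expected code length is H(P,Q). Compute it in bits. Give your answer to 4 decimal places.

1.4627 bits

H(P,Q) = −Σ p·log₂ q.
  −0.17·log₂(0.07) = 0.65221
  −0.06·log₂(0.06) = 0.24353
  −0.07·log₂(0.20) = 0.16253
  −0.70·log₂(0.67) = 0.40444
H(P,Q) = 1.4627 bits.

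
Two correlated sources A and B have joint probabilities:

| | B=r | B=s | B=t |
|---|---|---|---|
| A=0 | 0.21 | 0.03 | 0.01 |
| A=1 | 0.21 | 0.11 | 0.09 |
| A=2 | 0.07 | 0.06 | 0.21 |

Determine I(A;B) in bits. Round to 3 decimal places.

0.237 bits

Marginals: p(A) = (0.2500, 0.4100, 0.3400), p(B) = (0.4900, 0.2000, 0.3100).
I(A;B) = H(A) + H(B) − H(A,B).
H(A) = 1.5566, H(B) = 1.4925, H(A,B) = 2.8117.
I(A;B) = 1.5566 + 1.4925 − 2.8117 = 0.237 bits.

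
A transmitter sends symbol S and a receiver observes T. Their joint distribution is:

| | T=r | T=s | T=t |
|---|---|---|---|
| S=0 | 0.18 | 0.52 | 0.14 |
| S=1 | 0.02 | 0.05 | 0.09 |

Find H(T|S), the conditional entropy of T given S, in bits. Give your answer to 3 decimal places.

Marginals: p(S) = (0.8400, 0.1600), p(T) = (0.2000, 0.5700, 0.2300).
H(T|S) = Σ p(S) · H(T|S=·).
  S=0: p=0.8400, H(T|S=0) = 1.3354
  S=1: p=0.1600, H(T|S=1) = 1.3663
Weighted sum = 1.340 bits.

1.340 bits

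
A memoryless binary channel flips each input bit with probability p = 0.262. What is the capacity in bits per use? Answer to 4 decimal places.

0.1703 bits

Binary symmetric channel: C = 1 − h₂(ε) where h₂ is the binary entropy function.
h₂(0.262) = −0.262·log₂0.262 − 0.738·log₂0.738 = 0.8297.
C = 1 − 0.8297 = 0.1703 bits per channel use.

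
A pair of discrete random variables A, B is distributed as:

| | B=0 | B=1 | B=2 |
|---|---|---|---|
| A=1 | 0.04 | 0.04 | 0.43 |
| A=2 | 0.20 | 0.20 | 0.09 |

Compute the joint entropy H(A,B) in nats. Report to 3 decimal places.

H(A,B) = −Σ p(x,y)·ln p(x,y) over all 6 cells.
  cell (1,0): −0.04·ln0.04 = 0.1288
  cell (1,1): −0.04·ln0.04 = 0.1288
  cell (1,2): −0.43·ln0.43 = 0.3629
  cell (2,0): −0.20·ln0.20 = 0.3219
  cell (2,1): −0.20·ln0.20 = 0.3219
  cell (2,2): −0.09·ln0.09 = 0.2167
Sum = 1.481 nats.

1.481 nats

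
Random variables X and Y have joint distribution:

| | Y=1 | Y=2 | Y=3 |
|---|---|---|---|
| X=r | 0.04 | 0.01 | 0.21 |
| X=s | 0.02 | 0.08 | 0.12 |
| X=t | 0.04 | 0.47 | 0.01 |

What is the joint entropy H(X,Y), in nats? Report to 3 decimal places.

H(X,Y) = −Σ p(x,y)·ln p(x,y) over all 9 cells.
  cell (r,1): −0.04·ln0.04 = 0.1288
  cell (r,2): −0.01·ln0.01 = 0.0461
  cell (r,3): −0.21·ln0.21 = 0.3277
  cell (s,1): −0.02·ln0.02 = 0.0782
  cell (s,2): −0.08·ln0.08 = 0.2021
  cell (s,3): −0.12·ln0.12 = 0.2544
  cell (t,1): −0.04·ln0.04 = 0.1288
  cell (t,2): −0.47·ln0.47 = 0.3549
  cell (t,3): −0.01·ln0.01 = 0.0461
Sum = 1.567 nats.

1.567 nats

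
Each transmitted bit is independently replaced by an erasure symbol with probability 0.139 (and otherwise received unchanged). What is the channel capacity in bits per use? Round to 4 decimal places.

Binary erasure channel: capacity C = 1 − ε.
C = 1 − 0.139 = 0.8610 bits per channel use.

0.8610 bits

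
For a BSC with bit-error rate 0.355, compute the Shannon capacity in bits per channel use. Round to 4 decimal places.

0.0615 bits

Binary symmetric channel: C = 1 − h₂(ε) where h₂ is the binary entropy function.
h₂(0.355) = −0.355·log₂0.355 − 0.645·log₂0.645 = 0.9385.
C = 1 − 0.9385 = 0.0615 bits per channel use.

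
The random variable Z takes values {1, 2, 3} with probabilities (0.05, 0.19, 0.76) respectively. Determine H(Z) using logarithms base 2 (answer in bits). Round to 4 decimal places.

0.9722 bits

H(Z) = −Σ p·log₂ p.
  −(0.05)·log₂(0.05) = 0.21610
  −(0.19)·log₂(0.19) = 0.45523
  −(0.76)·log₂(0.76) = 0.30091
Sum: 0.21610 + 0.45523 + 0.30091 = 0.9722 bits.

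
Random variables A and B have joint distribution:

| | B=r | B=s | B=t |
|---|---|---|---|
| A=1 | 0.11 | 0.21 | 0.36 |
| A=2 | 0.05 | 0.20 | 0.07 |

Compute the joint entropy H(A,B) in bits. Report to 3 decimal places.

H(A,B) = −Σ p(x,y)·log₂ p(x,y) over all 6 cells.
  cell (1,r): −0.11·log₂0.11 = 0.3503
  cell (1,s): −0.21·log₂0.21 = 0.4728
  cell (1,t): −0.36·log₂0.36 = 0.5306
  cell (2,r): −0.05·log₂0.05 = 0.2161
  cell (2,s): −0.20·log₂0.20 = 0.4644
  cell (2,t): −0.07·log₂0.07 = 0.2686
Sum = 2.303 bits.

2.303 bits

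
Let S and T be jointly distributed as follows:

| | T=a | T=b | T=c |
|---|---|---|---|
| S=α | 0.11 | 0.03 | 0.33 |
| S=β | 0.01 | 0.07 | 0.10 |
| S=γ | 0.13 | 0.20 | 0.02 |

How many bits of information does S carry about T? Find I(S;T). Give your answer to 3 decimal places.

Marginals: p(S) = (0.4700, 0.1800, 0.3500), p(T) = (0.2500, 0.3000, 0.4500).
I(S;T) = Σ p(x,y)·log₂[p(x,y)/(p(x)p(y))].
  (α,a): 0.11·log₂(0.9362) = -0.0105
  (α,b): 0.03·log₂(0.2128) = -0.0670
  (α,c): 0.33·log₂(1.5603) = 0.2118
  (β,a): 0.01·log₂(0.2222) = -0.0217
  (β,b): 0.07·log₂(1.2963) = 0.0262
  (β,c): 0.10·log₂(1.2346) = 0.0304
  (γ,a): 0.13·log₂(1.4857) = 0.0743
  (γ,b): 0.20·log₂(1.9048) = 0.1859
  (γ,c): 0.02·log₂(0.1270) = -0.0595
Sum = 0.370 bits.

0.370 bits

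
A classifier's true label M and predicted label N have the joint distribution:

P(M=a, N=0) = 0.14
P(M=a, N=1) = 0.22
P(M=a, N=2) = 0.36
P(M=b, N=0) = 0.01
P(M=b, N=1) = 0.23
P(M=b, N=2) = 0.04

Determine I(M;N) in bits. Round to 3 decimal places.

Marginals: p(M) = (0.7200, 0.2800), p(N) = (0.1500, 0.4500, 0.4000).
I(M;N) = Σ p(x,y)·log₂[p(x,y)/(p(x)p(y))].
  (a,0): 0.14·log₂(1.2963) = 0.0524
  (a,1): 0.22·log₂(0.6790) = -0.1229
  (a,2): 0.36·log₂(1.2500) = 0.1159
  (b,0): 0.01·log₂(0.2381) = -0.0207
  (b,1): 0.23·log₂(1.8254) = 0.1997
  (b,2): 0.04·log₂(0.3571) = -0.0594
Sum = 0.165 bits.

0.165 bits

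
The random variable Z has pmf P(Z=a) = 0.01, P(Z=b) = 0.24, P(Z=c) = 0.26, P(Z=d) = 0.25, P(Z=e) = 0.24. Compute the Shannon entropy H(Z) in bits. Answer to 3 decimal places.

H(Z) = −Σ p·log₂ p.
  −(0.01)·log₂(0.01) = 0.0664
  −(0.24)·log₂(0.24) = 0.4941
  −(0.26)·log₂(0.26) = 0.5053
  −(0.25)·log₂(0.25) = 0.5000
  −(0.24)·log₂(0.24) = 0.4941
Sum: 0.0664 + 0.4941 + 0.5053 + 0.5000 + 0.4941 = 2.060 bits.

2.060 bits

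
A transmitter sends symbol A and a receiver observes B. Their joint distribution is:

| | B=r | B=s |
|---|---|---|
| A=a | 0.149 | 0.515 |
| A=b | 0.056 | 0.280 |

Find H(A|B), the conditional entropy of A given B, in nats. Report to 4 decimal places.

Marginals: p(A) = (0.6640, 0.3360), p(B) = (0.2050, 0.7950).
H(A|B) = Σ p(B) · H(A|B=·).
  B=r: p=0.2050, H(A|B=r) = 0.5864
  B=s: p=0.7950, H(A|B=s) = 0.6488
Weighted sum = 0.6360 nats.

0.6360 nats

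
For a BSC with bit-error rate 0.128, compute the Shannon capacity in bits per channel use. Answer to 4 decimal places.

0.4481 bits

Binary symmetric channel: C = 1 − h₂(ε) where h₂ is the binary entropy function.
h₂(0.128) = −0.128·log₂0.128 − 0.872·log₂0.872 = 0.5519.
C = 1 − 0.5519 = 0.4481 bits per channel use.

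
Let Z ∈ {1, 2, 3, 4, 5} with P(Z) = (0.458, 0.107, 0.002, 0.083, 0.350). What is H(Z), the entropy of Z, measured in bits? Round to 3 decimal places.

H(Z) = −Σ p·log₂ p.
  −(0.458)·log₂(0.458) = 0.5160
  −(0.107)·log₂(0.107) = 0.3450
  −(0.002)·log₂(0.002) = 0.0179
  −(0.083)·log₂(0.083) = 0.2980
  −(0.350)·log₂(0.350) = 0.5301
Sum: 0.5160 + 0.3450 + 0.0179 + 0.2980 + 0.5301 = 1.707 bits.

1.707 bits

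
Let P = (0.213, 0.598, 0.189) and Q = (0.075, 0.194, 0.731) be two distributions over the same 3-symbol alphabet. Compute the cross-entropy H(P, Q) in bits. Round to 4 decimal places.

2.2962 bits

H(P,Q) = −Σ p·log₂ q.
  −0.213·log₂(0.075) = 0.79597
  −0.598·log₂(0.194) = 1.41479
  −0.189·log₂(0.731) = 0.08544
H(P,Q) = 2.2962 bits.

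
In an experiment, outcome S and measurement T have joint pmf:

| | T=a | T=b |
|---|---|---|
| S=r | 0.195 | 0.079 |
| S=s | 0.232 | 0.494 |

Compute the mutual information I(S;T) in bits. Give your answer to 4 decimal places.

0.0909 bits

Marginals: p(S) = (0.2740, 0.7260), p(T) = (0.4270, 0.5730).
I(S;T) = H(S) + H(T) − H(S,T).
H(S) = 0.8471, H(T) = 0.9846, H(S,T) = 1.7408.
I(S;T) = 0.8471 + 0.9846 − 1.7408 = 0.0909 bits.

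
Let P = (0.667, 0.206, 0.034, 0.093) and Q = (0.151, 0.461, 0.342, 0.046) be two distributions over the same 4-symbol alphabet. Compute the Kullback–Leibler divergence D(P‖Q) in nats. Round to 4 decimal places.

D(P‖Q) = Σ p·ln(p/q).
  0.667·ln(0.667/0.151) = 0.99084
  0.206·ln(0.206/0.461) = -0.16594
  0.034·ln(0.034/0.342) = -0.07849
  0.093·ln(0.093/0.046) = 0.06547
D(P‖Q) = 0.8119 nats.

0.8119 nats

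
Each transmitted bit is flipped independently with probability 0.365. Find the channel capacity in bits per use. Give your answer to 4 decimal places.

0.0532 bits

Binary symmetric channel: C = 1 − h₂(ε) where h₂ is the binary entropy function.
h₂(0.365) = −0.365·log₂0.365 − 0.635·log₂0.635 = 0.9468.
C = 1 − 0.9468 = 0.0532 bits per channel use.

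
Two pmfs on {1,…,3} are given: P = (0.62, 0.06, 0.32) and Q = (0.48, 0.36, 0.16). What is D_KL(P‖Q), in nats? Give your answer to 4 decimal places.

0.2730 nats

D(P‖Q) = Σ p·ln(p/q).
  0.62·ln(0.62/0.48) = 0.15868
  0.06·ln(0.06/0.36) = -0.10751
  0.32·ln(0.32/0.16) = 0.22181
D(P‖Q) = 0.2730 nats.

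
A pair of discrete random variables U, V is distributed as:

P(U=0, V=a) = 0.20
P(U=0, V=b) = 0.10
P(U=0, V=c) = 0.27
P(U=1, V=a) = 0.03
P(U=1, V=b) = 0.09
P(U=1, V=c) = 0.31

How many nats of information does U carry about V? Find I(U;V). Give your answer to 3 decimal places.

Marginals: p(U) = (0.5700, 0.4300), p(V) = (0.2300, 0.1900, 0.5800).
I(U;V) = Σ p(x,y)·ln[p(x,y)/(p(x)p(y))].
  (0,a): 0.20·ln(1.5256) = 0.0845
  (0,b): 0.10·ln(0.9234) = -0.0080
  (0,c): 0.27·ln(0.8167) = -0.0547
  (1,a): 0.03·ln(0.3033) = -0.0358
  (1,b): 0.09·ln(1.1016) = 0.0087
  (1,c): 0.31·ln(1.2430) = 0.0674
Sum = 0.062 nats.

0.062 nats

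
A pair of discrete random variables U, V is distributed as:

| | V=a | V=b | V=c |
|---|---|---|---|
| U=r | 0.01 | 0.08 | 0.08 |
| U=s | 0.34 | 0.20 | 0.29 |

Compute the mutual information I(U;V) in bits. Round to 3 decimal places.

Marginals: p(U) = (0.1700, 0.8300), p(V) = (0.3500, 0.2800, 0.3700).
I(U;V) = Σ p(x,y)·log₂[p(x,y)/(p(x)p(y))].
  (r,a): 0.01·log₂(0.1681) = -0.0257
  (r,b): 0.08·log₂(1.6807) = 0.0599
  (r,c): 0.08·log₂(1.2719) = 0.0278
  (s,a): 0.34·log₂(1.1704) = 0.0772
  (s,b): 0.20·log₂(0.8606) = -0.0433
  (s,c): 0.29·log₂(0.9443) = -0.0240
Sum = 0.072 bits.

0.072 bits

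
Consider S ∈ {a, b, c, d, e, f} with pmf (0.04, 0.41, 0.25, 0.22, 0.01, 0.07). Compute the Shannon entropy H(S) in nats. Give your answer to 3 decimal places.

1.406 nats

H(S) = −Σ p·ln p.
  −(0.04)·ln(0.04) = 0.1288
  −(0.41)·ln(0.41) = 0.3656
  −(0.25)·ln(0.25) = 0.3466
  −(0.22)·ln(0.22) = 0.3331
  −(0.01)·ln(0.01) = 0.0461
  −(0.07)·ln(0.07) = 0.1861
Sum: 0.1288 + 0.3656 + 0.3466 + 0.3331 + 0.0461 + 0.1861 = 1.406 nats.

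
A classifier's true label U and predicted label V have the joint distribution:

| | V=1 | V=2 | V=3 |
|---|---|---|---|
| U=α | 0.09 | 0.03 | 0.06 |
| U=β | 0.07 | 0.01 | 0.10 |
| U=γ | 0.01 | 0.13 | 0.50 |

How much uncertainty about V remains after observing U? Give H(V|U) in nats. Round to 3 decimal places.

0.708 nats

Chain rule: H(V|U) = H(U,V) − H(U).
Marginals: p(U) = (0.1800, 0.1800, 0.6400), p(V) = (0.1700, 0.1700, 0.6600).
H(U,V) = 1.6110 nats; H(U) = 0.9030 nats.
H(V|U) = 1.6110 − 0.9030 = 0.708 nats.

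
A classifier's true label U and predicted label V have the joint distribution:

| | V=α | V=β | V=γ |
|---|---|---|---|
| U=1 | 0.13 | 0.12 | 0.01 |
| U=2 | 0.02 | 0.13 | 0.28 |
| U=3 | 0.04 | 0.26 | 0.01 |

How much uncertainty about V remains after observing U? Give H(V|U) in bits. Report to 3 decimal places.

1.031 bits

Chain rule: H(V|U) = H(U,V) − H(U).
Marginals: p(U) = (0.2600, 0.4300, 0.3100), p(V) = (0.1900, 0.5100, 0.3000).
H(U,V) = 2.5834 bits; H(U) = 1.5526 bits.
H(V|U) = 2.5834 − 1.5526 = 1.031 bits.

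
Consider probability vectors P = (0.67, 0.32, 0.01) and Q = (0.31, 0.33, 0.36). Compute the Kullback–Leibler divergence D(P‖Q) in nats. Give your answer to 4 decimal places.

0.4707 nats

D(P‖Q) = Σ p·ln(p/q).
  0.67·ln(0.67/0.31) = 0.51637
  0.32·ln(0.32/0.33) = -0.00985
  0.01·ln(0.01/0.36) = -0.03584
D(P‖Q) = 0.4707 nats.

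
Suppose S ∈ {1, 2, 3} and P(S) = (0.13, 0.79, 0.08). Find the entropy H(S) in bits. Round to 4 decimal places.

H(S) = −Σ p·log₂ p.
  −(0.13)·log₂(0.13) = 0.38264
  −(0.79)·log₂(0.79) = 0.26866
  −(0.08)·log₂(0.08) = 0.29151
Sum: 0.38264 + 0.26866 + 0.29151 = 0.9428 bits.

0.9428 bits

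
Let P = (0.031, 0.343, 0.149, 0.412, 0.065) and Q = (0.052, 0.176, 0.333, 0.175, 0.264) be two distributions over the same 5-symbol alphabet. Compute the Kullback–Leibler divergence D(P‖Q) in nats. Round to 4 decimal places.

D(P‖Q) = Σ p·ln(p/q).
  0.031·ln(0.031/0.052) = -0.01603
  0.343·ln(0.343/0.176) = 0.22887
  0.149·ln(0.149/0.333) = -0.11983
  0.412·ln(0.412/0.175) = 0.35277
  0.065·ln(0.065/0.264) = -0.09110
D(P‖Q) = 0.3547 nats.

0.3547 nats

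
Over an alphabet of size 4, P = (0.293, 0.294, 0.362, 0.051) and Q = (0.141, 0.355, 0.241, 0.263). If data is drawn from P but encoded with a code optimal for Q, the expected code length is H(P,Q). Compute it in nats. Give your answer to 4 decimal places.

H(P,Q) = −Σ p·ln q.
  −0.293·ln(0.141) = 0.57399
  −0.294·ln(0.355) = 0.30448
  −0.362·ln(0.241) = 0.51511
  −0.051·ln(0.263) = 0.06812
H(P,Q) = 1.4617 nats.

1.4617 nats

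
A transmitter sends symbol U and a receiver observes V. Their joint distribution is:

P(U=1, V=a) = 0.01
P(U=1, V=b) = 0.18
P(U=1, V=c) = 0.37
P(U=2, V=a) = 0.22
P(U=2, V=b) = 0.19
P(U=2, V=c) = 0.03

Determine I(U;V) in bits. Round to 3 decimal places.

Marginals: p(U) = (0.5600, 0.4400), p(V) = (0.2300, 0.3700, 0.4000).
I(U;V) = H(U) + H(V) − H(U,V).
H(U) = 0.9896, H(V) = 1.5472, H(U,V) = 2.1300.
I(U;V) = 0.9896 + 1.5472 − 2.1300 = 0.407 bits.

0.407 bits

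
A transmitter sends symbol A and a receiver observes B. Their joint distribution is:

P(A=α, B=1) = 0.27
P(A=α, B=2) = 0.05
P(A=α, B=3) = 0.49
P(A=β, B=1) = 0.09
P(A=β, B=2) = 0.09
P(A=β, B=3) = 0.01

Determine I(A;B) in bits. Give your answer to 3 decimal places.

0.207 bits

Marginals: p(A) = (0.8100, 0.1900), p(B) = (0.3600, 0.1400, 0.5000).
I(A;B) = Σ p(x,y)·log₂[p(x,y)/(p(x)p(y))].
  (α,1): 0.27·log₂(0.9259) = -0.0300
  (α,2): 0.05·log₂(0.4409) = -0.0591
  (α,3): 0.49·log₂(1.2099) = 0.1347
  (β,1): 0.09·log₂(1.3158) = 0.0356
  (β,2): 0.09·log₂(3.3835) = 0.1583
  (β,3): 0.01·log₂(0.1053) = -0.0325
Sum = 0.207 bits.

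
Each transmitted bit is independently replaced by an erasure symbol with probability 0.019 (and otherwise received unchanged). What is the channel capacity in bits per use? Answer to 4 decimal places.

0.9810 bits

Binary erasure channel: capacity C = 1 − ε.
C = 1 − 0.019 = 0.9810 bits per channel use.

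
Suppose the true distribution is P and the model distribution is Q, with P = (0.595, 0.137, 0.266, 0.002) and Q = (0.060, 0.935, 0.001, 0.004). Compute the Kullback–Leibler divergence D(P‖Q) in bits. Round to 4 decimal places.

3.7305 bits

D(P‖Q) = Σ p·log₂(p/q).
  0.595·log₂(0.595/0.060) = 1.96936
  0.137·log₂(0.137/0.935) = -0.37960
  0.266·log₂(0.266/0.001) = 2.14271
  0.002·log₂(0.002/0.004) = -0.00200
D(P‖Q) = 3.7305 bits.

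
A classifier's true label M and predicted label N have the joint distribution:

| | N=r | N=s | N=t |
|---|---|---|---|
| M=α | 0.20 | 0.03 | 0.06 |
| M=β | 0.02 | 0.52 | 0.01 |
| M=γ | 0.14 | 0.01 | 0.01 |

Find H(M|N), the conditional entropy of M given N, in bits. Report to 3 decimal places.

0.769 bits

Marginals: p(M) = (0.2900, 0.5500, 0.1600), p(N) = (0.3600, 0.5600, 0.0800).
H(M|N) = Σ p(N) · H(M|N=·).
  N=r: p=0.3600, H(M|N=r) = 1.2327
  N=s: p=0.5600, H(M|N=s) = 0.4292
  N=t: p=0.0800, H(M|N=t) = 1.0613
Weighted sum = 0.769 bits.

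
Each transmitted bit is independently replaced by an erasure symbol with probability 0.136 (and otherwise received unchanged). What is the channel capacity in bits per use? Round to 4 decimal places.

Binary erasure channel: capacity C = 1 − ε.
C = 1 − 0.136 = 0.8640 bits per channel use.

0.8640 bits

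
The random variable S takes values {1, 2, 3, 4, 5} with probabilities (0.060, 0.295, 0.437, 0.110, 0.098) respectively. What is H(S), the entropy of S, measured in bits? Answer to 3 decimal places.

1.964 bits

H(S) = −Σ p·log₂ p.
  −(0.060)·log₂(0.060) = 0.2435
  −(0.295)·log₂(0.295) = 0.5196
  −(0.437)·log₂(0.437) = 0.5219
  −(0.110)·log₂(0.110) = 0.3503
  −(0.098)·log₂(0.098) = 0.3284
Sum: 0.2435 + 0.5196 + 0.5219 + 0.3503 + 0.3284 = 1.964 bits.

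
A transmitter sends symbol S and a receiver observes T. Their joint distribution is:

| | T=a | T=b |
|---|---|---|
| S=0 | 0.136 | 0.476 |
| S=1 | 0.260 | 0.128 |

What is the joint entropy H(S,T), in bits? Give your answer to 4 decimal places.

H(S,T) = −Σ p(x,y)·log₂ p(x,y) over all 4 cells.
  cell (0,a): −0.136·log₂0.136 = 0.39145
  cell (0,b): −0.476·log₂0.476 = 0.50978
  cell (1,a): −0.260·log₂0.260 = 0.50529
  cell (1,b): −0.128·log₂0.128 = 0.37962
Sum = 1.7861 bits.

1.7861 bits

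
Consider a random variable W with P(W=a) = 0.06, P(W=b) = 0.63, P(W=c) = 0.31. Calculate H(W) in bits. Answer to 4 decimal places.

1.1873 bits

H(W) = −Σ p·log₂ p.
  −(0.06)·log₂(0.06) = 0.24353
  −(0.63)·log₂(0.63) = 0.41994
  −(0.31)·log₂(0.31) = 0.52379
Sum: 0.24353 + 0.41994 + 0.52379 = 1.1873 bits.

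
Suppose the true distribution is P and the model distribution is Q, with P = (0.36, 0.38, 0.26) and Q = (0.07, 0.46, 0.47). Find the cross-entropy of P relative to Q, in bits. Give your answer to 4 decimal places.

H(P,Q) = −Σ p·log₂ q.
  −0.36·log₂(0.07) = 1.38114
  −0.38·log₂(0.46) = 0.42571
  −0.26·log₂(0.47) = 0.28321
H(P,Q) = 2.0901 bits.

2.0901 bits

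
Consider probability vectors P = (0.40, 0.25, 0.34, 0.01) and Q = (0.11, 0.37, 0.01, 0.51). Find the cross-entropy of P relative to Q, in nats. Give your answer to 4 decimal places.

2.7040 nats

H(P,Q) = −Σ p·ln q.
  −0.40·ln(0.11) = 0.88291
  −0.25·ln(0.37) = 0.24856
  −0.34·ln(0.01) = 1.56576
  −0.01·ln(0.51) = 0.00673
H(P,Q) = 2.7040 nats.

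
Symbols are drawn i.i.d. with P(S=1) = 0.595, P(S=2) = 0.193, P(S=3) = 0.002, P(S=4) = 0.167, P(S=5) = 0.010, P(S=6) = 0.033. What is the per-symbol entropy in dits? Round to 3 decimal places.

H(S) = −Σ p·log₁₀ p.
  −(0.595)·log₁₀(0.595) = 0.1342
  −(0.193)·log₁₀(0.193) = 0.1379
  −(0.002)·log₁₀(0.002) = 0.0054
  −(0.167)·log₁₀(0.167) = 0.1298
  −(0.010)·log₁₀(0.010) = 0.0200
  −(0.033)·log₁₀(0.033) = 0.0489
Sum: 0.1342 + 0.1379 + 0.0054 + 0.1298 + 0.0200 + 0.0489 = 0.476 dits.

0.476 dits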